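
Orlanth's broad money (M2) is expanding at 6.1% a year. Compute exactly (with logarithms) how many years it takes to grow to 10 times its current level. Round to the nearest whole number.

t = ln(10) / ln(1 + 0.061) = 2.3026 / 0.059212 ≈ 38.89.
≈ 39 years.

39 years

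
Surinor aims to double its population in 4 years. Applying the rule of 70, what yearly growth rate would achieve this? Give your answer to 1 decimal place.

about 17.5%

70 / 4 ≈ 17.50, so about 17.5% per year.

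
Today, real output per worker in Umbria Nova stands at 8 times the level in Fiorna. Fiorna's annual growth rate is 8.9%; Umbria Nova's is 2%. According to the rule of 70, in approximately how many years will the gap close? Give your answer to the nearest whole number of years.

What matters is the difference: 6.9 pp.
Rule of 70 on the gap: the ratio halves every 70/6.9 ≈ 10.14 years.
An 8 times gap closes after 3 halvings: 3 × 10.14 ≈ 30 years.

≈ 30 years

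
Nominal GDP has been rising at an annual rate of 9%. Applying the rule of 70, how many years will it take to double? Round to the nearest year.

8 years

70/9 ≈ 7.78, so it doubles roughly every 8 years.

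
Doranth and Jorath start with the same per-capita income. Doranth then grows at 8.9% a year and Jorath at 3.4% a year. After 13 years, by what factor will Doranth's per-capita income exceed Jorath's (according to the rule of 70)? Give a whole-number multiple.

Only the 5.5-point difference matters.
70/5.5 ≈ 12.73 years per doubling of the ratio; 13 years gives 1.02 doublings, so ≈ 2×.

about 2 times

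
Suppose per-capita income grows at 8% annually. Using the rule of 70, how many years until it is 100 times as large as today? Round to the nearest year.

approximately 58 years

One doubling takes 70/8 = 8.75 years.
Reaching 100× takes log₂(100) ≈ 6.64 doublings.
6.64 × 8.75 ≈ 58 years.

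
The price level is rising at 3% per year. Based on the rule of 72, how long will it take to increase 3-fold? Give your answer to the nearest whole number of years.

At 3% it doubles every 72/3 ≈ 24.00 years.
Reaching 3× takes log₂(3) ≈ 1.58 doublings.
1.58 × 24.00 ≈ 38 years.

38 years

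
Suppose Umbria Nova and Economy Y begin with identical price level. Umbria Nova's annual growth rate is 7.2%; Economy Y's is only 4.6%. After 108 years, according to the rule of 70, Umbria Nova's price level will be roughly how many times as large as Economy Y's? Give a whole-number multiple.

Rate gap = 7.2% − 4.6% = 2.6 points.
The ratio doubles every 70/2.6 ≈ 26.92 years.
108/26.92 ≈ 4.01 doublings → ratio ≈ 2^4.01 ≈ 16.

roughly 16 times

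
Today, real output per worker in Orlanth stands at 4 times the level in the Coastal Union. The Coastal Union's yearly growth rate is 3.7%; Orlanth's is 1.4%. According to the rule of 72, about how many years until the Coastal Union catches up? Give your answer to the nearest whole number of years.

about 63 years

The growth-rate gap is 3.7% − 1.4% = 2.3 percentage points.
So the ratio between them halves every 72/2.3 ≈ 31.30 years.
A 4 times gap closes after 2 halvings: 2 × 31.30 ≈ 63 years.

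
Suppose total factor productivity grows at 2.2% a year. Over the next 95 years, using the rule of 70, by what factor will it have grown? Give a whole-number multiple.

roughly 8 times

70/2.2 ≈ 31.82 years per doubling.
95 years fits 3 doublings: 2^3 = 8.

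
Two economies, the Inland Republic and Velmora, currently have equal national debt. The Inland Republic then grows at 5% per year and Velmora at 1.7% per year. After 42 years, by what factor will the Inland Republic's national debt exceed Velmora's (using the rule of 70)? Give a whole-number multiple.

about 4 times

Only the 3.3-point difference matters.
70/3.3 ≈ 21.21 years per doubling of the ratio; 42 years gives 1.98 doublings, so ≈ 4×.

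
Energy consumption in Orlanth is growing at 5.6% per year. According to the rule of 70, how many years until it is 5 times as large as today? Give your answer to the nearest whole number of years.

One doubling takes 70/5.6 = 12.50 years.
Reaching 5× takes log₂(5) ≈ 2.32 doublings.
2.32 × 12.50 ≈ 29 years.

roughly 29 years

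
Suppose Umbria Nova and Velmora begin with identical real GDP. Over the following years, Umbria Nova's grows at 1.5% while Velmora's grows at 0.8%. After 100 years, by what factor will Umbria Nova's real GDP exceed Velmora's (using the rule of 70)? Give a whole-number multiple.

Only the 0.7-point difference matters.
70/0.7 ≈ 100.00 years per doubling of the ratio; 100 years gives 1.00 doublings, so ≈ 2×.

2 times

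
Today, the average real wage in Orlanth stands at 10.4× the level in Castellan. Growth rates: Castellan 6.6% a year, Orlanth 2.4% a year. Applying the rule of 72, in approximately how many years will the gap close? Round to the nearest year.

What matters is the difference: 4.2 pp.
Rule of 72 on the gap: the ratio halves every 72/4.2 ≈ 17.14 years.
A 10.4× gap takes log₂(10.4) ≈ 3.38 halvings to close: 3.38 × 17.14 ≈ 58 years.

approximately 58 years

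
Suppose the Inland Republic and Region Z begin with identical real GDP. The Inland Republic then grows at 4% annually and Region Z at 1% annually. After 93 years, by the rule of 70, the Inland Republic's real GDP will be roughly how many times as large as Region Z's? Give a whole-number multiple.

16 times

Only the 3-point difference matters.
70/3 ≈ 23.33 years per doubling of the ratio; 93 years gives 3.99 doublings, so ≈ 16×.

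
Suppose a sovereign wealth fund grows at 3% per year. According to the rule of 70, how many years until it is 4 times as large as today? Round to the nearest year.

≈ 47 years

One doubling takes 70/3 = 23.33 years.
Getting to 4× needs 2 doublings: 2 × 23.33 ≈ 47 years.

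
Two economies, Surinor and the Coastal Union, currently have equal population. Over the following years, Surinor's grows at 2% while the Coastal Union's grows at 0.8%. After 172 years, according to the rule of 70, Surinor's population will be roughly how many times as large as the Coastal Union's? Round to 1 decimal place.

approximately 7.7 times

Surinor pulls ahead at 1.2 pp per year, so the ratio doubles every 70/1.2 ≈ 58.33 years.
In 172 years that's 2.95 doublings: 2^2.95 ≈ 7.7.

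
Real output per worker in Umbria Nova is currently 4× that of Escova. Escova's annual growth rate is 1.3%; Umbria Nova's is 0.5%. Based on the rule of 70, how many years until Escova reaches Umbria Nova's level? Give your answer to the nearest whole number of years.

The growth-rate gap is 1.3% − 0.5% = 0.8 percentage points.
So the ratio between them halves every 70/0.8 ≈ 87.50 years.
A 4× gap closes after 2 halvings: 2 × 87.50 ≈ 175 years.

175 years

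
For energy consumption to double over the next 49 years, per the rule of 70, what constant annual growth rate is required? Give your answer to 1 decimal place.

70 / 49 ≈ 1.43, so about 1.4% annually.

≈ 1.4% annually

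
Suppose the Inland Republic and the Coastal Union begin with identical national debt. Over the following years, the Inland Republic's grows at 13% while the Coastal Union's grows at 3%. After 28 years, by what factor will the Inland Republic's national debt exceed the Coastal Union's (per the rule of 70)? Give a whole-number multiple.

≈ 16 times

the Inland Republic pulls ahead at 10 pp per year, so the ratio doubles every 70/10 ≈ 7.00 years.
In 28 years that's 4.00 doublings: 2^4.00 ≈ 16.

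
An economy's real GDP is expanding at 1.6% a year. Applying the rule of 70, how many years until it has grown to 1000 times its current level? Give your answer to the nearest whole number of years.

One doubling takes 70/1.6 = 43.75 years.
1000× is log₂ 1000 ≈ 9.97 doublings, so ≈ 9.97 × 43.75 = 436 years.

approximately 436 years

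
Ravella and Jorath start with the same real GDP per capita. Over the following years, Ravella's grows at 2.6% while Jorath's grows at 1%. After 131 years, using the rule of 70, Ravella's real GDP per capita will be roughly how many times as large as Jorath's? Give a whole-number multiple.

Rate gap = 2.6% − 1% = 1.6 points.
The ratio doubles every 70/1.6 ≈ 43.75 years.
131/43.75 ≈ 2.99 doublings → ratio ≈ 2^2.99 ≈ 8.

roughly 8 times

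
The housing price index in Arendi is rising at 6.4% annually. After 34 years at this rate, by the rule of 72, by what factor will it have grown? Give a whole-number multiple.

72/6.4 ≈ 11.25 years per doubling.
34 years fits 3 doublings: 2^3 = 8.

around 8 times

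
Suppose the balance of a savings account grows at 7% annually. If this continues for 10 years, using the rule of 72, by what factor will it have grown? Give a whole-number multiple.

At 7% one doubling takes ≈ 10.29 years; 10 years is 1 of them, so ×2.

≈ 2 times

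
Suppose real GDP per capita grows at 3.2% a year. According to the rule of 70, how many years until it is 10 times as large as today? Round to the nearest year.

Doubling time ≈ 70/3.2 = 21.88 years.
Reaching 10× takes log₂(10) ≈ 3.32 doublings.
3.32 × 21.88 ≈ 73 years.

≈ 73 years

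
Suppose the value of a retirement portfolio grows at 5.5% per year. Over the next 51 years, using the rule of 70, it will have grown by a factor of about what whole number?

70/5.5 ≈ 12.73 years per doubling.
51 years fits 4 doublings: 2^4 = 16.

16 times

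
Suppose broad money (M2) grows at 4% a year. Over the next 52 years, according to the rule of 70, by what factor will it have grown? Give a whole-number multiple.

Doubling time ≈ 70/4 = 17.50 years.
52/17.50 ≈ 3 doublings, so about 2^3 = 8×.

approximately 8 times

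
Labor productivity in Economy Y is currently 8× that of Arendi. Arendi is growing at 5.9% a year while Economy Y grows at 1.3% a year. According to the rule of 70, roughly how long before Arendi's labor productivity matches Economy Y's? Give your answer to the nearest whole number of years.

What matters is the difference: 4.6 pp.
Rule of 70 on the gap: the ratio halves every 70/4.6 ≈ 15.22 years.
An 8× gap closes after 3 halvings: 3 × 15.22 ≈ 46 years.

about 46 years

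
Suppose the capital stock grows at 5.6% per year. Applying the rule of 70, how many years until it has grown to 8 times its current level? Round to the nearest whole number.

about 38 years

At 5.6% it doubles every 70/5.6 ≈ 12.50 years.
Getting to 8× needs 3 doublings: 3 × 12.50 ≈ 38 years.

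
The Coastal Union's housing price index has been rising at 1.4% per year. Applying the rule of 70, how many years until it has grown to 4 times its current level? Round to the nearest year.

At 1.4% it doubles every 70/1.4 ≈ 50.00 years.
4× is 2 doublings, so 2 × 50.00 ≈ 100 years.

100 years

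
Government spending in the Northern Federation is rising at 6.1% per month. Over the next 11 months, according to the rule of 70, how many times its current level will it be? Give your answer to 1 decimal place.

around 1.9 times

Doubles every ≈ 11.48 months (70/6.1).
11 months is 0.96 doublings; 2^0.96 ≈ 1.9×.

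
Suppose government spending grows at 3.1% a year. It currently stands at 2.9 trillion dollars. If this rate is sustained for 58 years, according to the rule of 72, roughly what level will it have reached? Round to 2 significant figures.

≈ 16 trillion dollars

Doubling time ≈ 72/3.1 = 23.23 years.
58 years is 58/23.23 ≈ 2.50 doublings, a factor of 2^2.50 ≈ 5.66.
2.9 × 5.66 ≈ 16 trillion dollars.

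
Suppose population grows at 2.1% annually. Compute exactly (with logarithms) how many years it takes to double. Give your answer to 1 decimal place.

33.4 years

t = ln(2) / ln(1 + 0.021) = 0.6931 / 0.020783 ≈ 33.35.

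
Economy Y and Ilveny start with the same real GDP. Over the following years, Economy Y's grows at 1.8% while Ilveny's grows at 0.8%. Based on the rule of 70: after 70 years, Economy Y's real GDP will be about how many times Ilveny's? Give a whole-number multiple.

Only the 1-point difference matters.
70/1 ≈ 70.00 years per doubling of the ratio; 70 years gives 1.00 doublings, so ≈ 2×.

≈ 2 times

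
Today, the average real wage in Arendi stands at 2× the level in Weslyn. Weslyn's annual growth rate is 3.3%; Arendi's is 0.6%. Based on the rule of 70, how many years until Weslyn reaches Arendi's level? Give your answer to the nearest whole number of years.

approximately 26 years

What matters is the difference: 2.7 pp.
Rule of 70 on the gap: the ratio halves every 70/2.7 ≈ 25.93 years.
A 2× gap closes after 1 halving: 1 × 25.93 ≈ 26 years.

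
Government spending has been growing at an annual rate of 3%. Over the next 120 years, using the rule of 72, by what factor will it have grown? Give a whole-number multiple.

≈ 32 times

Doubling time ≈ 72/3 = 24.00 years.
120/24.00 ≈ 5 doublings, so about 2^5 = 32×.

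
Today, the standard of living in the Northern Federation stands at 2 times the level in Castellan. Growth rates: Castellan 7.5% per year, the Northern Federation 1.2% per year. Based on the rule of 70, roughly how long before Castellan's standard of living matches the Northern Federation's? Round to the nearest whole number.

The growth-rate gap is 7.5% − 1.2% = 6.3 percentage points.
So the ratio between them halves every 70/6.3 ≈ 11.11 years.
A 2 times gap closes after 1 halving: 1 × 11.11 ≈ 11 years.

about 11 years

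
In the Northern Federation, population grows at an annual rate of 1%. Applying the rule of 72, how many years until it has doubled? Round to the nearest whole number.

72/1 ≈ 72.00, so it doubles roughly every 72 years.

about 72 years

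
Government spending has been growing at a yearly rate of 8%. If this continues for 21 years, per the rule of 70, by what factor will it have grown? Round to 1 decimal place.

5.3 times

Doubles every ≈ 8.75 years (70/8).
21 years is 2.40 doublings; 2^2.40 ≈ 5.3×.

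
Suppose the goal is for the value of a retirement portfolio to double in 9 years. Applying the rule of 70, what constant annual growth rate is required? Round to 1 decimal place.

70 / 9 ≈ 7.78, so about 7.8% annually.

about 7.8%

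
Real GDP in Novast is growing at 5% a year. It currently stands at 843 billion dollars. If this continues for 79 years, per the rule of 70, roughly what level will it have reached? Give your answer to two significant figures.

It doubles every 70/5 ≈ 14.00 years, so 79 years is 5.64 doublings.
2^5.64 ≈ 49.87; 843 × 49.87 ≈ 42000 billion dollars.

roughly 42000 billion dollars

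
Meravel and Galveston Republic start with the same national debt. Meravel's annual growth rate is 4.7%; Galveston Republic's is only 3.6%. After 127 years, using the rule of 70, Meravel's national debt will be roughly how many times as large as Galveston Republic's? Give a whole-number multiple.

about 4 times

Rate gap = 4.7% − 3.6% = 1.1 points.
The ratio doubles every 70/1.1 ≈ 63.64 years.
127/63.64 ≈ 2.00 doublings → ratio ≈ 2^2.00 ≈ 4.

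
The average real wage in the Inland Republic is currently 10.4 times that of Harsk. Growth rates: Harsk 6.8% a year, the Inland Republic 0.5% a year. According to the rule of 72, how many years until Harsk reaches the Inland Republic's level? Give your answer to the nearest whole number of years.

roughly 39 years

What matters is the difference: 6.3 pp.
Rule of 72 on the gap: the ratio halves every 72/6.3 ≈ 11.43 years.
A 10.4 times gap takes log₂(10.4) ≈ 3.38 halvings to close: 3.38 × 11.43 ≈ 39 years.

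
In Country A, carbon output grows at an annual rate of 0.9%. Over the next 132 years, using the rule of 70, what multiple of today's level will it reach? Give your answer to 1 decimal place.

Doubling time ≈ 70/0.9 = 77.78 years.
132 years / 77.78 ≈ 1.70 doublings → factor 2^1.70 ≈ 3.2.

about 3.2 times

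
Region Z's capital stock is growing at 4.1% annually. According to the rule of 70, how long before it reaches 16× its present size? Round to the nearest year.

At 4.1% it doubles every 70/4.1 ≈ 17.07 years.
16× is 4 doublings, so 4 × 17.07 ≈ 68 years.

68 years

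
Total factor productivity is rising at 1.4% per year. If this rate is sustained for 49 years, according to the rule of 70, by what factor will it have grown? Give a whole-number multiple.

around 2 times

Doubling time ≈ 70/1.4 = 50.00 years.
49/50.00 ≈ 1 doubling, so about 2^1 = 2×.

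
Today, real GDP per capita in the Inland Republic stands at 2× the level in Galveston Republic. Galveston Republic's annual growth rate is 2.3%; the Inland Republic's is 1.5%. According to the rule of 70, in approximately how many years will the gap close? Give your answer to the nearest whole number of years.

88 years

Galveston Republic gains on the Inland Republic at 2.3% − 1.5% = 0.8 points a year.
At that relative rate the gap halves every 70/0.8 ≈ 87.50 years.
A 2× gap closes after 1 halving: 1 × 87.50 ≈ 88 years.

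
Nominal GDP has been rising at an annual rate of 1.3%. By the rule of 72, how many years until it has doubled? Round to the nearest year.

55 years

Doubling time ≈ 72 / 1.3 = 55.38 years.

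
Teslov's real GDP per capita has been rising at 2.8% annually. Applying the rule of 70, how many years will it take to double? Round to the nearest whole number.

70/2.8 ≈ 25.00, so it doubles roughly every 25 years.

≈ 25 years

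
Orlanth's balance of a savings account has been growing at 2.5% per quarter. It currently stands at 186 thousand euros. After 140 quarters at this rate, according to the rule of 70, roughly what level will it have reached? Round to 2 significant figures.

Doubling time ≈ 70/2.5 = 28.00 quarters.
140 quarters is 140/28.00 ≈ 5.00 doublings, a factor of 2^5.00 ≈ 32.00.
186 × 32.00 ≈ 6000 thousand euros.

around 6000 thousand euros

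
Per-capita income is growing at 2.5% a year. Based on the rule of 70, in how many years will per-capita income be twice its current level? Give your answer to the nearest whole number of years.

70/2.5 ≈ 28.00, so it doubles roughly every 28 years.

around 28 years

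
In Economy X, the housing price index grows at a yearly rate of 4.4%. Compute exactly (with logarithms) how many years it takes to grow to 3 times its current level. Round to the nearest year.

t = ln(3) / ln(1 + 0.044) = 1.0986 / 0.043059 ≈ 25.51.
≈ 26 years.

26 years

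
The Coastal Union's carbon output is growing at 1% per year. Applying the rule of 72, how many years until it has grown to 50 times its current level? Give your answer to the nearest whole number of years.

around 406 years

One doubling takes 72/1 = 72.00 years.
Reaching 50× takes log₂(50) ≈ 5.64 doublings.
5.64 × 72.00 ≈ 406 years.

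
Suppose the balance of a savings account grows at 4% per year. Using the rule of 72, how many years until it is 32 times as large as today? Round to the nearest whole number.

Doubling time ≈ 72/4 = 18.00 years.
Getting to 32× needs 5 doublings: 5 × 18.00 ≈ 90 years.

about 90 years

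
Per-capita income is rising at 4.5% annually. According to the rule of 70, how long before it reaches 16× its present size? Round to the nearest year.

Doubling time ≈ 70/4.5 = 15.56 years.
16× is 4 doublings, so 4 × 15.56 ≈ 62 years.

≈ 62 years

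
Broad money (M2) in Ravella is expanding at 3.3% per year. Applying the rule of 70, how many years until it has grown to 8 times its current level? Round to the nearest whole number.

At 3.3% it doubles every 70/3.3 ≈ 21.21 years.
Getting to 8× needs 3 doublings: 3 × 21.21 ≈ 64 years.

≈ 64 years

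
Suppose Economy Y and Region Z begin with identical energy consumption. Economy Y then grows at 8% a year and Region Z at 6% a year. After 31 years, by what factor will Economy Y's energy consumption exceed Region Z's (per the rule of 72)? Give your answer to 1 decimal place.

about 1.8 times

Economy Y pulls ahead at 2 pp per year, so the ratio doubles every 72/2 ≈ 36.00 years.
In 31 years that's 0.86 doublings: 2^0.86 ≈ 1.8.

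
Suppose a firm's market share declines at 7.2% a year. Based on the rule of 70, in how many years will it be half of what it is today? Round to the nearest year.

about 10 years

The rule works in reverse for decay: 70/7.2 ≈ 9.72 years to halve.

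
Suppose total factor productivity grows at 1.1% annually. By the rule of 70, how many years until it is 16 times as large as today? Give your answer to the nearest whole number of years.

One doubling takes 70/1.1 = 63.64 years.
Getting to 16× needs 4 doublings: 4 × 63.64 ≈ 255 years.

255 years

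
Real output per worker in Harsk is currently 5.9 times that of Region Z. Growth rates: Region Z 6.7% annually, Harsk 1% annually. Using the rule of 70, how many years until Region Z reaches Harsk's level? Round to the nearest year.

What matters is the difference: 5.7 pp.
Rule of 70 on the gap: the ratio halves every 70/5.7 ≈ 12.28 years.
A 5.9 times gap takes log₂(5.9) ≈ 2.56 halvings to close: 2.56 × 12.28 ≈ 31 years.

around 31 years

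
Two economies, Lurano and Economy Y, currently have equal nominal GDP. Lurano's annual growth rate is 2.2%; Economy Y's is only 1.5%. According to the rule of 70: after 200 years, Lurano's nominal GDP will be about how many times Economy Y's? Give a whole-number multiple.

≈ 4 times

Only the 0.7-point difference matters.
70/0.7 ≈ 100.00 years per doubling of the ratio; 200 years gives 2.00 doublings, so ≈ 4×.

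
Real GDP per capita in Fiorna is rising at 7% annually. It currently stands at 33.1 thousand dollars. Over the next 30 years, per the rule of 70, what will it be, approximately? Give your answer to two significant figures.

It doubles every 70/7 ≈ 10.00 years, so 30 years is 3.00 doublings.
2^3.00 ≈ 8.00; 33.1 × 8.00 ≈ 260 thousand dollars.

around 260 thousand dollars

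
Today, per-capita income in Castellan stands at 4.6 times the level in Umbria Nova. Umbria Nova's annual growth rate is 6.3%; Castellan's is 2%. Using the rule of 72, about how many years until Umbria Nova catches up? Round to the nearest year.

The growth-rate gap is 6.3% − 2% = 4.3 percentage points.
So the ratio between them halves every 72/4.3 ≈ 16.74 years.
A 4.6 times gap takes log₂(4.6) ≈ 2.20 halvings to close: 2.20 × 16.74 ≈ 37 years.

37 years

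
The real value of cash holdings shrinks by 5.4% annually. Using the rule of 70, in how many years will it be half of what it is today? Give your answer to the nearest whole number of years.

approximately 13 years

Halving time ≈ 70 / 5.4 = 12.96 → 13 years.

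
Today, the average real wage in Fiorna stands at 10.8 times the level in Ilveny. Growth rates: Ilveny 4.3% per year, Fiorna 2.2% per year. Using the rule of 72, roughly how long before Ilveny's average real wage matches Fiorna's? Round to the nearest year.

about 118 years

The growth-rate gap is 4.3% − 2.2% = 2.1 percentage points.
So the ratio between them halves every 72/2.1 ≈ 34.29 years.
A 10.8 times gap takes log₂(10.8) ≈ 3.43 halvings to close: 3.43 × 34.29 ≈ 118 years.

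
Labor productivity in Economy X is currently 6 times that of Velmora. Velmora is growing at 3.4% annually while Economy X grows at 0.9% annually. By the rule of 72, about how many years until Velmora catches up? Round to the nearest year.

What matters is the difference: 2.5 pp.
Rule of 72 on the gap: the ratio halves every 72/2.5 ≈ 28.80 years.
A 6 times gap takes log₂(6) ≈ 2.58 halvings to close: 2.58 × 28.80 ≈ 74 years.

≈ 74 years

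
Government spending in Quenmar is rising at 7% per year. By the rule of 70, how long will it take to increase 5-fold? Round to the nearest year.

One doubling takes 70/7 = 10.00 years.
Reaching 5× takes log₂(5) ≈ 2.32 doublings.
2.32 × 10.00 ≈ 23 years.

≈ 23 years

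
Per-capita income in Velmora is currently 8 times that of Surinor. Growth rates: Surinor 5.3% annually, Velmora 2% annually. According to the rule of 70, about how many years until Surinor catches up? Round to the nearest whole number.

roughly 64 years

Surinor gains on Velmora at 5.3% − 2% = 3.3 points a year.
At that relative rate the gap halves every 70/3.3 ≈ 21.21 years.
An 8 times gap closes after 3 halvings: 3 × 21.21 ≈ 64 years.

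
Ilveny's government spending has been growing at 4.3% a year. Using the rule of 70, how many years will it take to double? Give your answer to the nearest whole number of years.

16 years

70/4.3 ≈ 16.28, so it doubles roughly every 16 years.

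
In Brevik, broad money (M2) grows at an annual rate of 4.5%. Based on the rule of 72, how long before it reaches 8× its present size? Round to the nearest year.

roughly 48 years

Doubling time ≈ 72/4.5 = 16.00 years.
Getting to 8× needs 3 doublings: 3 × 16.00 ≈ 48 years.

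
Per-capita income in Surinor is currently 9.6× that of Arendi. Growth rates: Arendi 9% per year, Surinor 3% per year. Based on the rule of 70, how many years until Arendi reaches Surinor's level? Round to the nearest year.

Arendi gains on Surinor at 9% − 3% = 6 points a year.
At that relative rate the gap halves every 70/6 ≈ 11.67 years.
A 9.6× gap takes log₂(9.6) ≈ 3.26 halvings to close: 3.26 × 11.67 ≈ 38 years.

around 38 years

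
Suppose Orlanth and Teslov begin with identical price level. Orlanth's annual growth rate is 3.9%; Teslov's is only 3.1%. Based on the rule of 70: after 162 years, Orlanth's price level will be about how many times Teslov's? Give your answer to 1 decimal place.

3.6 times

Rate gap = 3.9% − 3.1% = 0.8 points.
The ratio doubles every 70/0.8 ≈ 87.50 years.
162/87.50 ≈ 1.85 doublings → ratio ≈ 2^1.85 ≈ 3.6.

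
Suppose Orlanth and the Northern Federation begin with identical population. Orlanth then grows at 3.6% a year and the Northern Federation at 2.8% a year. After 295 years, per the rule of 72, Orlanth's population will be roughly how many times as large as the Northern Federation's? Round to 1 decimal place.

Only the 0.8-point difference matters.
72/0.8 ≈ 90.00 years per doubling of the ratio; 295 years gives 3.28 doublings, so ≈ 9.7×.

approximately 9.7 times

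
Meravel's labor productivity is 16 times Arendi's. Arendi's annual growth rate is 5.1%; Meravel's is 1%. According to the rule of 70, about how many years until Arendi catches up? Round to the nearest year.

What matters is the difference: 4.1 pp.
Rule of 70 on the gap: the ratio halves every 70/4.1 ≈ 17.07 years.
A 16 times gap closes after 4 halvings: 4 × 17.07 ≈ 68 years.

about 68 years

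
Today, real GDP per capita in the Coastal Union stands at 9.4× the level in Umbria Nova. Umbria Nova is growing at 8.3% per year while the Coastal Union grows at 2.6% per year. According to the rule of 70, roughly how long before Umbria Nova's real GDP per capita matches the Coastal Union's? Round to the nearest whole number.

Umbria Nova gains on the Coastal Union at 8.3% − 2.6% = 5.7 points a year.
At that relative rate the gap halves every 70/5.7 ≈ 12.28 years.
A 9.4× gap takes log₂(9.4) ≈ 3.23 halvings to close: 3.23 × 12.28 ≈ 40 years.

40 years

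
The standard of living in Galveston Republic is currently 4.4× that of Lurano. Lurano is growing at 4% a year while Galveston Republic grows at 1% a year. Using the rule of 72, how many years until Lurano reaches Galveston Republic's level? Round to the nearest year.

approximately 51 years

What matters is the difference: 3 pp.
Rule of 72 on the gap: the ratio halves every 72/3 ≈ 24.00 years.
A 4.4× gap takes log₂(4.4) ≈ 2.14 halvings to close: 2.14 × 24.00 ≈ 51 years.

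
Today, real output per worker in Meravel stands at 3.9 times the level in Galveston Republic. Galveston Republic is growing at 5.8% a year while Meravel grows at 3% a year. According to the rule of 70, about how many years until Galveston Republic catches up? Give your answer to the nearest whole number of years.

Galveston Republic gains on Meravel at 5.8% − 3% = 2.8 points a year.
At that relative rate the gap halves every 70/2.8 ≈ 25.00 years.
A 3.9 times gap takes log₂(3.9) ≈ 1.96 halvings to close: 1.96 × 25.00 ≈ 49 years.

roughly 49 years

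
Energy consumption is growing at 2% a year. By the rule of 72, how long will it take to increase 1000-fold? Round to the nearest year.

around 359 years

Doubling time ≈ 72/2 = 36.00 years.
1000× is log₂ 1000 ≈ 9.97 doublings, so ≈ 9.97 × 36.00 = 359 years.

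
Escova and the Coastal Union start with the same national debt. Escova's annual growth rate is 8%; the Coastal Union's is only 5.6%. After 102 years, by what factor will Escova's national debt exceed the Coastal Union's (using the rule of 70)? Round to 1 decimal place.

Rate gap = 8% − 5.6% = 2.4 points.
The ratio doubles every 70/2.4 ≈ 29.17 years.
102/29.17 ≈ 3.50 doublings → ratio ≈ 2^3.50 ≈ 11.3.

about 11.3 times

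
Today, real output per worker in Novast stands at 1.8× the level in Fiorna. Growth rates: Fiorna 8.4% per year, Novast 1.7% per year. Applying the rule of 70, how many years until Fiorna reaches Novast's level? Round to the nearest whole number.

Fiorna gains on Novast at 8.4% − 1.7% = 6.7 points a year.
At that relative rate the gap halves every 70/6.7 ≈ 10.45 years.
A 1.8× gap takes log₂(1.8) ≈ 0.85 halvings to close: 0.85 × 10.45 ≈ 9 years.

9 years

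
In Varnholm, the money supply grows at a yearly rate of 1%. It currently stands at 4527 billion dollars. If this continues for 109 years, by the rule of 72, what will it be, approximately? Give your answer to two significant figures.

It doubles every 72/1 ≈ 72.00 years, so 109 years is 1.51 doublings.
2^1.51 ≈ 2.85; 4527 × 2.85 ≈ 13000 billion dollars.

≈ 13000 billion dollars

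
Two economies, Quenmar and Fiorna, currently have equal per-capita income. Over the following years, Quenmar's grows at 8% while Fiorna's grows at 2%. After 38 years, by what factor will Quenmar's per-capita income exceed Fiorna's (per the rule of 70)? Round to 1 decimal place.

roughly 9.6 times

Quenmar pulls ahead at 6 pp per year, so the ratio doubles every 70/6 ≈ 11.67 years.
In 38 years that's 3.26 doublings: 2^3.26 ≈ 9.6.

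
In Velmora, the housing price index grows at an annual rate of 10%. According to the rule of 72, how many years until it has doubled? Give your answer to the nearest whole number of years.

approximately 7 years

Doubling time ≈ 72 / 10 = 7.20 years.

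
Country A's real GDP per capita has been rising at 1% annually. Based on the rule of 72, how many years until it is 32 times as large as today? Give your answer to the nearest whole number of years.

At 1% it doubles every 72/1 ≈ 72.00 years.
32× is 5 doublings, so 5 × 72.00 ≈ 360 years.

approximately 360 years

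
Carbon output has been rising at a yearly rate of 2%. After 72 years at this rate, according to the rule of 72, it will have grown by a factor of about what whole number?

72/2 ≈ 36.00 years per doubling.
72 years fits 2 doublings: 2^2 = 4.

roughly 4 times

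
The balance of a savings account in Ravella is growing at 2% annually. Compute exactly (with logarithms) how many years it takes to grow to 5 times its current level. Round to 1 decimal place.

81.3 years

t = ln(5) / ln(1 + 0.02) = 1.6094 / 0.019803 ≈ 81.27.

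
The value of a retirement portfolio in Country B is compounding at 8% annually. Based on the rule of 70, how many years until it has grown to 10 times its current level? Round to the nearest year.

approximately 29 years

One doubling takes 70/8 = 8.75 years.
10× is log₂ 10 ≈ 3.32 doublings, so ≈ 3.32 × 8.75 = 29 years.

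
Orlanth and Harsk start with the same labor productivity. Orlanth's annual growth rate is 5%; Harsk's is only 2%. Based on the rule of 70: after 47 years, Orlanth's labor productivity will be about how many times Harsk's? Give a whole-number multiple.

Only the 3-point difference matters.
70/3 ≈ 23.33 years per doubling of the ratio; 47 years gives 2.01 doublings, so ≈ 4×.

roughly 4 times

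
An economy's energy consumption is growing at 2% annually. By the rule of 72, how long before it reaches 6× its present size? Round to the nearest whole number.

roughly 93 years

One doubling takes 72/2 = 36.00 years.
6× is log₂ 6 ≈ 2.58 doublings, so ≈ 2.58 × 36.00 = 93 years.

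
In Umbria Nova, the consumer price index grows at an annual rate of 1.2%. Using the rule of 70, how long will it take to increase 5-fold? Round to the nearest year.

Doubling time ≈ 70/1.2 = 58.33 years.
Reaching 5× takes log₂(5) ≈ 2.32 doublings.
2.32 × 58.33 ≈ 135 years.

about 135 years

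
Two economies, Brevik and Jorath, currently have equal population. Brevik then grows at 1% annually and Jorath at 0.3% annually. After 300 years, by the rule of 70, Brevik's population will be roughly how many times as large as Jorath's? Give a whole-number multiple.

8 times

Only the 0.7-point difference matters.
70/0.7 ≈ 100.00 years per doubling of the ratio; 300 years gives 3.00 doublings, so ≈ 8×.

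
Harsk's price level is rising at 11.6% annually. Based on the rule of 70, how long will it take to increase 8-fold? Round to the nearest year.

approximately 18 years

At 11.6% it doubles every 70/11.6 ≈ 6.03 years.
8 = 2^3, so 3 doublings → 18 years.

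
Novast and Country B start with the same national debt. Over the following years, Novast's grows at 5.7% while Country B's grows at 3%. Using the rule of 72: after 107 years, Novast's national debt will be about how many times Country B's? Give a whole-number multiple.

Rate gap = 5.7% − 3% = 2.7 points.
The ratio doubles every 72/2.7 ≈ 26.67 years.
107/26.67 ≈ 4.01 doublings → ratio ≈ 2^4.01 ≈ 16.

16 times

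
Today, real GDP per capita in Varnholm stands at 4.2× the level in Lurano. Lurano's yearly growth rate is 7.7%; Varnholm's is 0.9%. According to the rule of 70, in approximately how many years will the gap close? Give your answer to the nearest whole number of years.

21 years

What matters is the difference: 6.8 pp.
Rule of 70 on the gap: the ratio halves every 70/6.8 ≈ 10.29 years.
A 4.2× gap takes log₂(4.2) ≈ 2.07 halvings to close: 2.07 × 10.29 ≈ 21 years.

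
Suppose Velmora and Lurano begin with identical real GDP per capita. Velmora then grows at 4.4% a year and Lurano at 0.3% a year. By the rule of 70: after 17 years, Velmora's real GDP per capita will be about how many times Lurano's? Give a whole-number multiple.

Rate gap = 4.4% − 0.3% = 4.1 points.
The ratio doubles every 70/4.1 ≈ 17.07 years.
17/17.07 ≈ 1.00 doublings → ratio ≈ 2^1.00 ≈ 2.

approximately 2 times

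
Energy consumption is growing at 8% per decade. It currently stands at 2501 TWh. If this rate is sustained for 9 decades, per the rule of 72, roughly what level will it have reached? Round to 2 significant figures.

Doubling time ≈ 72/8 = 9.00 decades.
9 decades is 9/9.00 ≈ 1.00 doublings, a factor of 2^1.00 ≈ 2.00.
2501 × 2.00 ≈ 5000 TWh.

about 5000 TWh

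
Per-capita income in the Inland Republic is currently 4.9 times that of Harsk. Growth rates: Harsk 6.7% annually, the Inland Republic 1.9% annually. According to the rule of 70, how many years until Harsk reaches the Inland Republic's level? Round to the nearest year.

The growth-rate gap is 6.7% − 1.9% = 4.8 percentage points.
So the ratio between them halves every 70/4.8 ≈ 14.58 years.
A 4.9 times gap takes log₂(4.9) ≈ 2.29 halvings to close: 2.29 × 14.58 ≈ 33 years.

approximately 33 years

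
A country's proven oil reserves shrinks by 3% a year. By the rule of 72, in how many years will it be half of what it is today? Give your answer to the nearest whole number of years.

24 years

Falling at 3%, it halves about every 72/3 = 24.00 years.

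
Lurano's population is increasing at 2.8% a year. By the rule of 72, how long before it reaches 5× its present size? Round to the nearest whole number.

At 2.8% it doubles every 72/2.8 ≈ 25.71 years.
Reaching 5× takes log₂(5) ≈ 2.32 doublings.
2.32 × 25.71 ≈ 60 years.

about 60 years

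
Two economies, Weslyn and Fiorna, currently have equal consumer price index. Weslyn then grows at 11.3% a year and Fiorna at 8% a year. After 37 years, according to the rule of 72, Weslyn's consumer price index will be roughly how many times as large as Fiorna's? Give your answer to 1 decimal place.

Rate gap = 11.3% − 8% = 3.3 points.
The ratio doubles every 72/3.3 ≈ 21.82 years.
37/21.82 ≈ 1.70 doublings → ratio ≈ 2^1.70 ≈ 3.2.

3.2 times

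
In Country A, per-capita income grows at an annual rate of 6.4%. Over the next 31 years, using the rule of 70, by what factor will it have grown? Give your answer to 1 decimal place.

around 7.1 times

Doubles every ≈ 10.94 years (70/6.4).
31 years is 2.83 doublings; 2^2.83 ≈ 7.1×.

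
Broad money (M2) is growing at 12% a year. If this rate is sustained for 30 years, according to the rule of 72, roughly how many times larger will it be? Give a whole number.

Doubling time ≈ 72/12 = 6.00 years.
30/6.00 ≈ 5 doublings, so about 2^5 = 32×.

roughly 32 times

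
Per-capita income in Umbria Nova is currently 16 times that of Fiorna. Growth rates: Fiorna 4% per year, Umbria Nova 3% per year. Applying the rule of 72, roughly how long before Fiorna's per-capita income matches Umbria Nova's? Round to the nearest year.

Fiorna gains on Umbria Nova at 4% − 3% = 1 point a year.
At that relative rate the gap halves every 72/1 ≈ 72.00 years.
A 16 times gap closes after 4 halvings: 4 × 72.00 ≈ 288 years.

≈ 288 years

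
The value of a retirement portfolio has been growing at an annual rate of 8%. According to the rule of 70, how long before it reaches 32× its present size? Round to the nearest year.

One doubling takes 70/8 = 8.75 years.
Getting to 32× needs 5 doublings: 5 × 8.75 ≈ 44 years.

about 44 years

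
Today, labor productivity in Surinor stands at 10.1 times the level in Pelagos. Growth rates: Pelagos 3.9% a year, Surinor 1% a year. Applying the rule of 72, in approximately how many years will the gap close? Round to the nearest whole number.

83 years

The growth-rate gap is 3.9% − 1% = 2.9 percentage points.
So the ratio between them halves every 72/2.9 ≈ 24.83 years.
A 10.1 times gap takes log₂(10.1) ≈ 3.34 halvings to close: 3.34 × 24.83 ≈ 83 years.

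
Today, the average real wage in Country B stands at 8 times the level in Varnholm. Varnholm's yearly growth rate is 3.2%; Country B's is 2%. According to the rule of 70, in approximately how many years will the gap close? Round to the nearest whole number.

approximately 175 years

What matters is the difference: 1.2 pp.
Rule of 70 on the gap: the ratio halves every 70/1.2 ≈ 58.33 years.
An 8 times gap closes after 3 halvings: 3 × 58.33 ≈ 175 years.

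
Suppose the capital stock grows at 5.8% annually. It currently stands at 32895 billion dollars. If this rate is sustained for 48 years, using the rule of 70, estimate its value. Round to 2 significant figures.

Doubling time ≈ 70/5.8 = 12.07 years.
48 years is 48/12.07 ≈ 3.98 doublings, a factor of 2^3.98 ≈ 15.78.
32895 × 15.78 ≈ 520000 billion dollars.

roughly 520000 billion dollars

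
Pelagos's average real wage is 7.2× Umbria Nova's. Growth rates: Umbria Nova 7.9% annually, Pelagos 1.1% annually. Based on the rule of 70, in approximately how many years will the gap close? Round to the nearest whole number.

approximately 29 years

The growth-rate gap is 7.9% − 1.1% = 6.8 percentage points.
So the ratio between them halves every 70/6.8 ≈ 10.29 years.
A 7.2× gap takes log₂(7.2) ≈ 2.85 halvings to close: 2.85 × 10.29 ≈ 29 years.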